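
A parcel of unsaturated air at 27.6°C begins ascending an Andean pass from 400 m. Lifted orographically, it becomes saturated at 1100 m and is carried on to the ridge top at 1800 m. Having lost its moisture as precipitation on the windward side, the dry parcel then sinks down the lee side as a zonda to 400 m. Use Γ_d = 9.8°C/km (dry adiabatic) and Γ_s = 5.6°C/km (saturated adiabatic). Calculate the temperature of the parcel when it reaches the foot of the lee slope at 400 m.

30.54°C

400 → 1100 m (dry, 9.8°C/km): ΔT = -9.8 × 0.7 = -6.86°C → T = 20.74°C
1100 → 1800 m (saturated, 5.6°C/km): ΔT = -5.6 × 0.7 = -3.92°C → T = 16.82°C
1800 → 400 m (dry descent, 9.8°C/km): ΔT = +9.8 × 1.4 = +13.72°C → T = 30.54°C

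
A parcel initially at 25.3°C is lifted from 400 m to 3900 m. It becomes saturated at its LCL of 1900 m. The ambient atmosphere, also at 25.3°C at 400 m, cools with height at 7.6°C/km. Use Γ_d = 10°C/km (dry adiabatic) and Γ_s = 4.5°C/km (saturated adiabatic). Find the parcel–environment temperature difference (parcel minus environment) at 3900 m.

Parcel:
  400 → 1900 m (dry, 10°C/km): ΔT = -10 × 1.5 = -15°C → T = 10.3°C
  1900 → 3900 m (saturated, 4.5°C/km): ΔT = -4.5 × 2 = -9°C → T = 1.3°C
Environment:
  400 → 3900 m (environment, 7.6°C/km): ΔT = -7.6 × 3.5 = -26.6°C → T = -1.3°C
T_parcel − T_env = 1.3 − (-1.3) = +2.6°C

+2.6°C (parcel warmer than environment)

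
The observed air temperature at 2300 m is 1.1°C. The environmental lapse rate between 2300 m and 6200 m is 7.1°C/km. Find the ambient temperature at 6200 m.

-26.59°C

2300–6200 m, environmental: Δz = 3.9 km ⇒ ΔT = -27.69°C; T = -26.59°C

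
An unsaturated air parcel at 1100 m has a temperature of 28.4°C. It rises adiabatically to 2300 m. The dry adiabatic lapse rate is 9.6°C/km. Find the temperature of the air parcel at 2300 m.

1100 → 2300 m (dry adiabatic, 9.6°C/km): ΔT = -9.6 × 1.2 = -11.52°C → T = 16.88°C

16.88°C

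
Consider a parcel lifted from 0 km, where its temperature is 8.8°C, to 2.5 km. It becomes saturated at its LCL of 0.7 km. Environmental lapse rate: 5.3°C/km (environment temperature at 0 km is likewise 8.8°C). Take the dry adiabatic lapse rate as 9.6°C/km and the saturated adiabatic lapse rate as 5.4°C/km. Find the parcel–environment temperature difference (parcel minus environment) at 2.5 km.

Parcel:
  From 0 m to 700 m (dry): cools by 9.6 × 0.7 = 6.72°C, giving 2.08°C.
  From 700 m to 2500 m (saturated): cools by 5.4 × 1.8 = 9.72°C, giving -7.64°C.
Environment:
  From 0 m to 2500 m (environment): cools by 5.3 × 2.5 = 13.25°C, giving -4.45°C.
T_parcel − T_env = -7.64 − (-4.45) = -3.19°C

-3.19°C (parcel cooler than environment)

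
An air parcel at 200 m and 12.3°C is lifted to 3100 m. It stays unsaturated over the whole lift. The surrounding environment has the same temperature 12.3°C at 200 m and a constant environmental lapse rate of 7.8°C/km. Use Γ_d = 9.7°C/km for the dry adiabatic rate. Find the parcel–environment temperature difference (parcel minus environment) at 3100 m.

Parcel:
  200 → 3100 m (dry, 9.7°C/km): ΔT = -9.7 × 2.9 = -28.13°C → T = -15.83°C
Environment:
  200 → 3100 m (environment, 7.8°C/km): ΔT = -7.8 × 2.9 = -22.62°C → T = -10.32°C
T_parcel − T_env = -15.83 − (-10.32) = -5.51°C

-5.51°C (parcel cooler than environment)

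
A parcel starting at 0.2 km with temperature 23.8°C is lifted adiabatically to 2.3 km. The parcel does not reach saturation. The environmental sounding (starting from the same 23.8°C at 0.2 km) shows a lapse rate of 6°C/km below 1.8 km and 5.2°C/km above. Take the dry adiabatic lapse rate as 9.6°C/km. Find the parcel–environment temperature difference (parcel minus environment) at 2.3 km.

Parcel:
  200 → 2300 m (dry, 9.6°C/km): ΔT = -9.6 × 2.1 = -20.16°C → T = 3.64°C
Environment:
  200 → 1800 m (environment, lower layer, 6°C/km): ΔT = -6 × 1.6 = -9.6°C → T = 14.2°C
  1800 → 2300 m (environment, upper layer, 5.2°C/km): ΔT = -5.2 × 0.5 = -2.6°C → T = 11.6°C
T_parcel − T_env = 3.64 − 11.6 = -7.96°C

-7.96°C (parcel cooler than environment)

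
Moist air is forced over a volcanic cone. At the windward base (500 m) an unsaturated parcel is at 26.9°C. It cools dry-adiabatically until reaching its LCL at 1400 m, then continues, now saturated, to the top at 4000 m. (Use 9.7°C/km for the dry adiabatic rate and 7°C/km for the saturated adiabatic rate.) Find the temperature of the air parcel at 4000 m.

-0.03°C

500–1400 m, dry: Δz = 0.9 km ⇒ ΔT = -8.73°C; T = 18.17°C
1400–4000 m, saturated: Δz = 2.6 km ⇒ ΔT = -18.2°C; T = -0.03°C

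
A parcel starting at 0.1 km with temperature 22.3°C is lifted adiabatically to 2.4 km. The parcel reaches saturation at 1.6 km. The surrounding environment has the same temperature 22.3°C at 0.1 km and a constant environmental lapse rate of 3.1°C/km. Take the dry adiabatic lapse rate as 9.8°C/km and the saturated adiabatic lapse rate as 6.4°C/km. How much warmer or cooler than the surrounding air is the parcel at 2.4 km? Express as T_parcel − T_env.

Parcel:
  100–1600 m, dry: Δz = 1.5 km ⇒ ΔT = -14.7°C; T = 7.6°C
  1600–2400 m, saturated: Δz = 0.8 km ⇒ ΔT = -5.12°C; T = 2.48°C
Environment:
  100–2400 m, environment: Δz = 2.3 km ⇒ ΔT = -7.13°C; T = 15.17°C
T_parcel − T_env = 2.48 − 15.17 = -12.69°C

-12.69°C (parcel cooler than environment)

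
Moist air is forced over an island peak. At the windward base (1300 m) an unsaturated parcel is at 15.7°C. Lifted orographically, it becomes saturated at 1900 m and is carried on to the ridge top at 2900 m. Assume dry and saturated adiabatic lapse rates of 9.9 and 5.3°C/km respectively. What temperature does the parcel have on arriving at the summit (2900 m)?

From 1300 m to 1900 m (dry): cools by 9.9 × 0.6 = 5.94°C, giving 9.76°C.
From 1900 m to 2900 m (saturated): cools by 5.3 × 1 = 5.3°C, giving 4.46°C.

4.46°C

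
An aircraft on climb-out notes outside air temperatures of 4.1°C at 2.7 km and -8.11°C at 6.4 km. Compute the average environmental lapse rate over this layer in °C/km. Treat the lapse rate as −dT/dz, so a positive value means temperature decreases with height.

Γ = −ΔT/Δz = (4.1 − (-8.11)) / (6400 − 2700) m
  = 12.21°C / 3.7 km = 3.3°C/km

3.3°C/km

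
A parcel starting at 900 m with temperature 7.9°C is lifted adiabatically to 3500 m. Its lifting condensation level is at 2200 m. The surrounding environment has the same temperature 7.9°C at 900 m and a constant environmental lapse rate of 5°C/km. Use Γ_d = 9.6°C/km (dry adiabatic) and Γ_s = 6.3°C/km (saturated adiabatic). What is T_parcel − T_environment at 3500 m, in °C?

-7.67°C (parcel cooler than environment)

Parcel:
  Dry to 2200 m: -9.6 × 1.3 km = -12.48°C, so T = -4.58°C.
  Saturated to 3500 m: -6.3 × 1.3 km = -8.19°C, so T = -12.77°C.
Environment:
  Environment to 3500 m: -5 × 2.6 km = -13°C, so T = -5.1°C.
T_parcel − T_env = -12.77 − (-5.1) = -7.67°C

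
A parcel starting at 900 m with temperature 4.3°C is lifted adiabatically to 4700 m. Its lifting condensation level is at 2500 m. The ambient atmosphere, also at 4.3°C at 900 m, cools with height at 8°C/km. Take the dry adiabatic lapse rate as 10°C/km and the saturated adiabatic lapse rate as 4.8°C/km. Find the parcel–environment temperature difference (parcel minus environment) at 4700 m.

+3.84°C (parcel warmer than environment)

Parcel:
  900–2500 m, dry: Δz = 1.6 km ⇒ ΔT = -16°C; T = -11.7°C
  2500–4700 m, saturated: Δz = 2.2 km ⇒ ΔT = -10.56°C; T = -22.26°C
Environment:
  900–4700 m, environment: Δz = 3.8 km ⇒ ΔT = -30.4°C; T = -26.1°C
T_parcel − T_env = -22.26 − (-26.1) = +3.84°C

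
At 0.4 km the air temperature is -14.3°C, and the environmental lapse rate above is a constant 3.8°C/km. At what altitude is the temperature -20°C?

1.9 km

Height above start = (-14.3 − (-20)) / 3.8 = 1.5 km
Altitude = 400 m + 1500 m = 1900 m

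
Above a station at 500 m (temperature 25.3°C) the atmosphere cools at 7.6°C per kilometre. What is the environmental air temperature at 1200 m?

19.98°C

500 → 1200 m (environmental, 7.6°C/km): ΔT = -7.6 × 0.7 = -5.32°C → T = 19.98°C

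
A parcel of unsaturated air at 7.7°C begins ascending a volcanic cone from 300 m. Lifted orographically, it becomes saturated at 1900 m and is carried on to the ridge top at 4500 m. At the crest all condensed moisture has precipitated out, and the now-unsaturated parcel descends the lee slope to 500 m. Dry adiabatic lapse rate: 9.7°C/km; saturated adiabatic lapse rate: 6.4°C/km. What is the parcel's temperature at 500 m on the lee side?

14.34°C

300–1900 m, dry: Δz = 1.6 km ⇒ ΔT = -15.52°C; T = -7.82°C
1900–4500 m, saturated: Δz = 2.6 km ⇒ ΔT = -16.64°C; T = -24.46°C
4500–500 m, dry descent: Δz = 4 km ⇒ ΔT = +38.8°C; T = 14.34°C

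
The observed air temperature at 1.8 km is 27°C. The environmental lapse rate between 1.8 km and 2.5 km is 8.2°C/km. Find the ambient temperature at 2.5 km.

From 1800 m to 2500 m (environmental): cools by 8.2 × 0.7 = 5.74°C, giving 21.26°C.

21.26°C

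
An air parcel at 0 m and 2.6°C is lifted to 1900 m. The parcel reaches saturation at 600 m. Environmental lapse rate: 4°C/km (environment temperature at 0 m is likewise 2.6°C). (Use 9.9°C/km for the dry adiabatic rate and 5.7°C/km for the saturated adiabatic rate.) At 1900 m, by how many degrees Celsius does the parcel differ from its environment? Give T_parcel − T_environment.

-5.75°C (parcel cooler than environment)

Parcel:
  0 → 600 m (dry, 9.9°C/km): ΔT = -9.9 × 0.6 = -5.94°C → T = -3.34°C
  600 → 1900 m (saturated, 5.7°C/km): ΔT = -5.7 × 1.3 = -7.41°C → T = -10.75°C
Environment:
  0 → 1900 m (environment, 4°C/km): ΔT = -4 × 1.9 = -7.6°C → T = -5°C
T_parcel − T_env = -10.75 − (-5) = -5.75°C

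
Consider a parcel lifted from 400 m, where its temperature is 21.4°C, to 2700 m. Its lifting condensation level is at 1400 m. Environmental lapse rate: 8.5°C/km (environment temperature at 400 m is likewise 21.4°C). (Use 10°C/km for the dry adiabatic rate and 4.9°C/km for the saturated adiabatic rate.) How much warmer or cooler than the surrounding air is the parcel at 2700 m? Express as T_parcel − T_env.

Parcel:
  400 → 1400 m (dry, 10°C/km): ΔT = -10 × 1 = -10°C → T = 11.4°C
  1400 → 2700 m (saturated, 4.9°C/km): ΔT = -4.9 × 1.3 = -6.37°C → T = 5.03°C
Environment:
  400 → 2700 m (environment, 8.5°C/km): ΔT = -8.5 × 2.3 = -19.55°C → T = 1.85°C
T_parcel − T_env = 5.03 − 1.85 = +3.18°C

+3.18°C (parcel warmer than environment)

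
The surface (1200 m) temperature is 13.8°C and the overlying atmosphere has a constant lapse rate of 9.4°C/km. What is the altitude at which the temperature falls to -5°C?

3200 m

Height above start = (13.8 − (-5)) / 9.4 = 2 km
Altitude = 1200 m + 2000 m = 3200 m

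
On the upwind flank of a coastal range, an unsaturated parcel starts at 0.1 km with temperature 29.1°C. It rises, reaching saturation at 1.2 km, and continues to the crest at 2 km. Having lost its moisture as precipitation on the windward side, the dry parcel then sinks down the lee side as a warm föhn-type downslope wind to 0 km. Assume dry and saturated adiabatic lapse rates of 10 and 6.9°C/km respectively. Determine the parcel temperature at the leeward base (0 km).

Dry to 1200 m: -10 × 1.1 km = -11°C, so T = 18.1°C.
Saturated to 2000 m: -6.9 × 0.8 km = -5.52°C, so T = 12.58°C.
Dry descent to 0 m: +10 × 2 km = +20°C, so T = 32.58°C.

32.58°C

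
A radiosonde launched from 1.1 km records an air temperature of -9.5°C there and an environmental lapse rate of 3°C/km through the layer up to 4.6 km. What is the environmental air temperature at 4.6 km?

-20°C

From 1100 m to 4600 m (environmental): cools by 3 × 3.5 = 10.5°C, giving -20°C.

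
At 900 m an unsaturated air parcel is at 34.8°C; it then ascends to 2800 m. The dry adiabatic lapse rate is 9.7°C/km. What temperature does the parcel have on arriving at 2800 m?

16.37°C

From 900 m to 2800 m (dry adiabatic): cools by 9.7 × 1.9 = 18.43°C, giving 16.37°C.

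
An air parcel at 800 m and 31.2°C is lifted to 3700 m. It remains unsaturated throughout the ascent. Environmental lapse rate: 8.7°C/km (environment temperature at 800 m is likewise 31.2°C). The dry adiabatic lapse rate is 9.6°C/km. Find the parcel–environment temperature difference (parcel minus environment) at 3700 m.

-2.61°C (parcel cooler than environment)

Parcel:
  Dry to 3700 m: -9.6 × 2.9 km = -27.84°C, so T = 3.36°C.
Environment:
  Environment to 3700 m: -8.7 × 2.9 km = -25.23°C, so T = 5.97°C.
T_parcel − T_env = 3.36 − 5.97 = -2.61°C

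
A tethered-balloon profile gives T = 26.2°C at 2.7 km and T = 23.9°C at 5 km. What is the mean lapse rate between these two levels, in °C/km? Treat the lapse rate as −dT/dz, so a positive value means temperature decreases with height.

Γ = −ΔT/Δz = (26.2 − 23.9) / (5000 − 2700) m
  = 2.3°C / 2.3 km = 1°C/km

1°C/km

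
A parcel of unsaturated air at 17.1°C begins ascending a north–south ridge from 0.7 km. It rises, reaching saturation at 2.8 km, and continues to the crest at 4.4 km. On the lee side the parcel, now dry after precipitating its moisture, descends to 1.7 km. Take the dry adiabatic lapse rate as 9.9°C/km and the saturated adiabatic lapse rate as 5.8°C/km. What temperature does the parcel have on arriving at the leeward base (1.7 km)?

700 → 2800 m (dry, 9.9°C/km): ΔT = -9.9 × 2.1 = -20.79°C → T = -3.69°C
2800 → 4400 m (saturated, 5.8°C/km): ΔT = -5.8 × 1.6 = -9.28°C → T = -12.97°C
4400 → 1700 m (dry descent, 9.9°C/km): ΔT = +9.9 × 2.7 = +26.73°C → T = 13.76°C

13.76°C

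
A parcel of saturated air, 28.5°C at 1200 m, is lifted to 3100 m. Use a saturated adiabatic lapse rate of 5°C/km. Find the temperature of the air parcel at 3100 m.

19°C

From 1200 m to 3100 m (saturated adiabatic): cools by 5 × 1.9 = 9.5°C, giving 19°C.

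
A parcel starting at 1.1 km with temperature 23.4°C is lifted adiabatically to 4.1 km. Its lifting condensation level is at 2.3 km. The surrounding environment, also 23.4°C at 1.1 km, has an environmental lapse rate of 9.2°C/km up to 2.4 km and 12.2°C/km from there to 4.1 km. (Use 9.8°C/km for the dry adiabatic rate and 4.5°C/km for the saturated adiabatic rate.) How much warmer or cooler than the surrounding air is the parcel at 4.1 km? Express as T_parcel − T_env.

+12.84°C (parcel warmer than environment)

Parcel:
  From 1100 m to 2300 m (dry): cools by 9.8 × 1.2 = 11.76°C, giving 11.64°C.
  From 2300 m to 4100 m (saturated): cools by 4.5 × 1.8 = 8.1°C, giving 3.54°C.
Environment:
  From 1100 m to 2400 m (environment, lower layer): cools by 9.2 × 1.3 = 11.96°C, giving 11.44°C.
  From 2400 m to 4100 m (environment, upper layer): cools by 12.2 × 1.7 = 20.74°C, giving -9.3°C.
T_parcel − T_env = 3.54 − (-9.3) = +12.84°C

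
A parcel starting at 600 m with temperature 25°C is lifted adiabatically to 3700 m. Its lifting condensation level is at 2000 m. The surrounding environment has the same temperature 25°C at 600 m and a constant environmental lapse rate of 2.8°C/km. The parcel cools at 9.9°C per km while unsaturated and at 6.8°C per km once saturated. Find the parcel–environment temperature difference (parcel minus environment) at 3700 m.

Parcel:
  600–2000 m, dry: Δz = 1.4 km ⇒ ΔT = -13.86°C; T = 11.14°C
  2000–3700 m, saturated: Δz = 1.7 km ⇒ ΔT = -11.56°C; T = -0.42°C
Environment:
  600–3700 m, environment: Δz = 3.1 km ⇒ ΔT = -8.68°C; T = 16.32°C
T_parcel − T_env = -0.42 − 16.32 = -16.74°C

-16.74°C (parcel cooler than environment)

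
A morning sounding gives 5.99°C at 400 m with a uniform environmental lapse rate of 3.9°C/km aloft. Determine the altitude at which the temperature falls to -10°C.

4500 m

Height above start = (5.99 − (-10)) / 3.9 = 4.1 km
Altitude = 400 m + 4100 m = 4500 m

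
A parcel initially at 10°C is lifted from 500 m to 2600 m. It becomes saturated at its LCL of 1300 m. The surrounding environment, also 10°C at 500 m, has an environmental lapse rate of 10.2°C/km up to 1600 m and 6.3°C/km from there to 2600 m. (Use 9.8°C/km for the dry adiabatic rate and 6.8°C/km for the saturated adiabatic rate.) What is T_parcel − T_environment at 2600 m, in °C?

Parcel:
  500 → 1300 m (dry, 9.8°C/km): ΔT = -9.8 × 0.8 = -7.84°C → T = 2.16°C
  1300 → 2600 m (saturated, 6.8°C/km): ΔT = -6.8 × 1.3 = -8.84°C → T = -6.68°C
Environment:
  500 → 1600 m (environment, lower layer, 10.2°C/km): ΔT = -10.2 × 1.1 = -11.22°C → T = -1.22°C
  1600 → 2600 m (environment, upper layer, 6.3°C/km): ΔT = -6.3 × 1 = -6.3°C → T = -7.52°C
T_parcel − T_env = -6.68 − (-7.52) = +0.84°C

+0.84°C (parcel warmer than environment)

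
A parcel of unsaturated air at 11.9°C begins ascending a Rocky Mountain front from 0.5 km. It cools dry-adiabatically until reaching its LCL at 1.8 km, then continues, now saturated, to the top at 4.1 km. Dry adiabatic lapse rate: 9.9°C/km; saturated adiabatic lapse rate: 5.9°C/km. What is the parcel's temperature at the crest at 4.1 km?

-14.54°C

500 → 1800 m (dry, 9.9°C/km): ΔT = -9.9 × 1.3 = -12.87°C → T = -0.97°C
1800 → 4100 m (saturated, 5.9°C/km): ΔT = -5.9 × 2.3 = -13.57°C → T = -14.54°C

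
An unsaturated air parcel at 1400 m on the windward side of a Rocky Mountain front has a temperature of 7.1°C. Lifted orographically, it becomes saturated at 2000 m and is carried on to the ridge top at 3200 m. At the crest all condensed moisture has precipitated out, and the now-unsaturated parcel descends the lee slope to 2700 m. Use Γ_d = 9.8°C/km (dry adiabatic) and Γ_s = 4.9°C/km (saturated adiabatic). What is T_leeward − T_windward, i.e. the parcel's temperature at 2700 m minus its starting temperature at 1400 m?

-6.86°C

1400 → 2000 m (dry, 9.8°C/km): ΔT = -9.8 × 0.6 = -5.88°C → T = 1.22°C
2000 → 3200 m (saturated, 4.9°C/km): ΔT = -4.9 × 1.2 = -5.88°C → T = -4.66°C
3200 → 2700 m (dry descent, 9.8°C/km): ΔT = +9.8 × 0.5 = +4.9°C → T = 0.24°C
Net change vs windward start: 0.24 − 7.1 = -6.86°C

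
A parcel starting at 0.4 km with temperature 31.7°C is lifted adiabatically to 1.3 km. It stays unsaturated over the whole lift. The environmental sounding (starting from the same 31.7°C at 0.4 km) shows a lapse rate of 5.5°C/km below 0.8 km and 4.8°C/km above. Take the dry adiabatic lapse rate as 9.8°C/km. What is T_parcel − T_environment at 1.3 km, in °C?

Parcel:
  400–1300 m, dry: Δz = 0.9 km ⇒ ΔT = -8.82°C; T = 22.88°C
Environment:
  400–800 m, environment, lower layer: Δz = 0.4 km ⇒ ΔT = -2.2°C; T = 29.5°C
  800–1300 m, environment, upper layer: Δz = 0.5 km ⇒ ΔT = -2.4°C; T = 27.1°C
T_parcel − T_env = 22.88 − 27.1 = -4.22°C

-4.22°C (parcel cooler than environment)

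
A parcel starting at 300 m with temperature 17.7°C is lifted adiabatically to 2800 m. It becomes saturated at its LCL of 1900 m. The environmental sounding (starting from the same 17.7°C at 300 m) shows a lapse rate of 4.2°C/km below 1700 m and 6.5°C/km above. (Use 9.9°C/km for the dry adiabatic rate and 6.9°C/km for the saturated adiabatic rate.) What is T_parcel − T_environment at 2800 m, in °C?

-9.02°C (parcel cooler than environment)

Parcel:
  From 300 m to 1900 m (dry): cools by 9.9 × 1.6 = 15.84°C, giving 1.86°C.
  From 1900 m to 2800 m (saturated): cools by 6.9 × 0.9 = 6.21°C, giving -4.35°C.
Environment:
  From 300 m to 1700 m (environment, lower layer): cools by 4.2 × 1.4 = 5.88°C, giving 11.82°C.
  From 1700 m to 2800 m (environment, upper layer): cools by 6.5 × 1.1 = 7.15°C, giving 4.67°C.
T_parcel − T_env = -4.35 − 4.67 = -9.02°C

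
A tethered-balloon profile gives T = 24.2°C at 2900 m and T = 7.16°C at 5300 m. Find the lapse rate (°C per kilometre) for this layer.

7.1°C/km

Γ = −ΔT/Δz = (24.2 − 7.16) / (5300 − 2900) m
  = 17.04°C / 2.4 km = 7.1°C/km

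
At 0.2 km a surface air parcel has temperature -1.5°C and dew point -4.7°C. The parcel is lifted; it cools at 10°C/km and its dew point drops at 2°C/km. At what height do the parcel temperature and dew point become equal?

0.6 km

T and T_d converge at 10 − 2 = 8°C per km
Height above start = (-1.5 − (-4.7)) / 8 = 0.4 km
LCL altitude = 200 m + 400 m = 600 m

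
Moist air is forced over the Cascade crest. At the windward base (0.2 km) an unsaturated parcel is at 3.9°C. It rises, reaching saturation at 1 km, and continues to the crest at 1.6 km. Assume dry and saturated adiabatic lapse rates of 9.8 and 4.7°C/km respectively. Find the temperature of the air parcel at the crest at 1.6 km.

-6.76°C

From 200 m to 1000 m (dry): cools by 9.8 × 0.8 = 7.84°C, giving -3.94°C.
From 1000 m to 1600 m (saturated): cools by 4.7 × 0.6 = 2.82°C, giving -6.76°C.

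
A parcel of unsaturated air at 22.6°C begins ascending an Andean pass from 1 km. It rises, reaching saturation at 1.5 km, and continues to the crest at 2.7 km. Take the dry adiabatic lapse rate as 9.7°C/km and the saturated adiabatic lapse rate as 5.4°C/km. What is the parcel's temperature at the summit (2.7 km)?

11.27°C

1000 → 1500 m (dry, 9.7°C/km): ΔT = -9.7 × 0.5 = -4.85°C → T = 17.75°C
1500 → 2700 m (saturated, 5.4°C/km): ΔT = -5.4 × 1.2 = -6.48°C → T = 11.27°C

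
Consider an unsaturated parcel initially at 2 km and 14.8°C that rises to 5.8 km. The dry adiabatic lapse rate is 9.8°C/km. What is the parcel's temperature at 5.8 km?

-22.44°C

2000–5800 m, dry adiabatic: Δz = 3.8 km ⇒ ΔT = -37.24°C; T = -22.44°C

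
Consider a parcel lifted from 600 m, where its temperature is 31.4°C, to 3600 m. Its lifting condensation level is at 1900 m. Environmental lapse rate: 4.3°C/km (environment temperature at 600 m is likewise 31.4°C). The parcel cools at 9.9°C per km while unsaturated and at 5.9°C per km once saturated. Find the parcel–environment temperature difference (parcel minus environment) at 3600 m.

-10°C (parcel cooler than environment)

Parcel:
  Dry to 1900 m: -9.9 × 1.3 km = -12.87°C, so T = 18.53°C.
  Saturated to 3600 m: -5.9 × 1.7 km = -10.03°C, so T = 8.5°C.
Environment:
  Environment to 3600 m: -4.3 × 3 km = -12.9°C, so T = 18.5°C.
T_parcel − T_env = 8.5 − 18.5 = -10°C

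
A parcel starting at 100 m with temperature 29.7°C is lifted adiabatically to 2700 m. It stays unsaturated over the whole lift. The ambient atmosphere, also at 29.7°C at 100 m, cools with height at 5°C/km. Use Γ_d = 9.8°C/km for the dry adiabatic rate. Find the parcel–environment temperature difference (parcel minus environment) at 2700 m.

Parcel:
  100 → 2700 m (dry, 9.8°C/km): ΔT = -9.8 × 2.6 = -25.48°C → T = 4.22°C
Environment:
  100 → 2700 m (environment, 5°C/km): ΔT = -5 × 2.6 = -13°C → T = 16.7°C
T_parcel − T_env = 4.22 − 16.7 = -12.48°C

-12.48°C (parcel cooler than environment)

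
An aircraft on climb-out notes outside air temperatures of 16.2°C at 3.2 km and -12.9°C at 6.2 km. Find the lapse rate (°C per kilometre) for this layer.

9.7°C/km

Γ = −ΔT/Δz = (16.2 − (-12.9)) / (6200 − 3200) m
  = 29.1°C / 3 km = 9.7°C/km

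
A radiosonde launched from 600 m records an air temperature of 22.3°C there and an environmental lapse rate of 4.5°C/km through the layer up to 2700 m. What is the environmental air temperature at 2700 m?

12.85°C

600–2700 m, environmental: Δz = 2.1 km ⇒ ΔT = -9.45°C; T = 12.85°C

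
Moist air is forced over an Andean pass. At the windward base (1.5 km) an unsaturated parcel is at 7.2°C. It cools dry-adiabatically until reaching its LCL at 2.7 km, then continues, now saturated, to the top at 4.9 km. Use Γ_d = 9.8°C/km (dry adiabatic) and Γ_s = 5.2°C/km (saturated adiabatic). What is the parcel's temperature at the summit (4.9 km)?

-16°C

1500 → 2700 m (dry, 9.8°C/km): ΔT = -9.8 × 1.2 = -11.76°C → T = -4.56°C
2700 → 4900 m (saturated, 5.2°C/km): ΔT = -5.2 × 2.2 = -11.44°C → T = -16°C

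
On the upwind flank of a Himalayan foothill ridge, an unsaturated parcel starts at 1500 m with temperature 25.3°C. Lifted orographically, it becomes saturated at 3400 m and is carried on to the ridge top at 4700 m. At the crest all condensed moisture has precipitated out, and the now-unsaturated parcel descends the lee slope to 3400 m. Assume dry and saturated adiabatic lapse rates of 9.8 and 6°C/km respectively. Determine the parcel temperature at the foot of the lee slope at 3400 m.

From 1500 m to 3400 m (dry): cools by 9.8 × 1.9 = 18.62°C, giving 6.68°C.
From 3400 m to 4700 m (saturated): cools by 6 × 1.3 = 7.8°C, giving -1.12°C.
From 4700 m to 3400 m (dry descent): warms by 9.8 × 1.3 = 12.74°C, giving 11.62°C.

11.62°C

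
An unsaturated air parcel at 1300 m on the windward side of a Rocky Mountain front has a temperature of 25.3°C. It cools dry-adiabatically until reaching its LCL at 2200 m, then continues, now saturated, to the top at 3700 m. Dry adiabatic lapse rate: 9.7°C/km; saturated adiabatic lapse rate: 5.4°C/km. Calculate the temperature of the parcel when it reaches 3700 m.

1300 → 2200 m (dry, 9.7°C/km): ΔT = -9.7 × 0.9 = -8.73°C → T = 16.57°C
2200 → 3700 m (saturated, 5.4°C/km): ΔT = -5.4 × 1.5 = -8.1°C → T = 8.47°C

8.47°C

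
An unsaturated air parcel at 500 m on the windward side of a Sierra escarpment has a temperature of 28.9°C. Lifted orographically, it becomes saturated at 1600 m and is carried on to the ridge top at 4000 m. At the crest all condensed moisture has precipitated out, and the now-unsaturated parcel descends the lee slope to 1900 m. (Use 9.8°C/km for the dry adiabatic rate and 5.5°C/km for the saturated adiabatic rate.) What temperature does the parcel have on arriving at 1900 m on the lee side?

25.5°C

From 500 m to 1600 m (dry): cools by 9.8 × 1.1 = 10.78°C, giving 18.12°C.
From 1600 m to 4000 m (saturated): cools by 5.5 × 2.4 = 13.2°C, giving 4.92°C.
From 4000 m to 1900 m (dry descent): warms by 9.8 × 2.1 = 20.58°C, giving 25.5°C.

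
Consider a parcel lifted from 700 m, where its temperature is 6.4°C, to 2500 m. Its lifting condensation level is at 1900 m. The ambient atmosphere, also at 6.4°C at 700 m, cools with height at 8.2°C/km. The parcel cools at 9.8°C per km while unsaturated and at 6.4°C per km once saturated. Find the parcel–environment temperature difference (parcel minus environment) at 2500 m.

-0.84°C (parcel cooler than environment)

Parcel:
  700–1900 m, dry: Δz = 1.2 km ⇒ ΔT = -11.76°C; T = -5.36°C
  1900–2500 m, saturated: Δz = 0.6 km ⇒ ΔT = -3.84°C; T = -9.2°C
Environment:
  700–2500 m, environment: Δz = 1.8 km ⇒ ΔT = -14.76°C; T = -8.36°C
T_parcel − T_env = -9.2 − (-8.36) = -0.84°C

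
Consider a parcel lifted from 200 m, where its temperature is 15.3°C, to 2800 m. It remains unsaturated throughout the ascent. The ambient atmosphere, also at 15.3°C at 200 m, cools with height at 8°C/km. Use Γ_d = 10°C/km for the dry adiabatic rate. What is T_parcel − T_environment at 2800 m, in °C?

Parcel:
  200–2800 m, dry: Δz = 2.6 km ⇒ ΔT = -26°C; T = -10.7°C
Environment:
  200–2800 m, environment: Δz = 2.6 km ⇒ ΔT = -20.8°C; T = -5.5°C
T_parcel − T_env = -10.7 − (-5.5) = -5.2°C

-5.2°C (parcel cooler than environment)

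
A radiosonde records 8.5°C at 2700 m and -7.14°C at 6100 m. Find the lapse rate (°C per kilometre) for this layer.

4.6°C/km

Γ = −ΔT/Δz = (8.5 − (-7.14)) / (6100 − 2700) m
  = 15.64°C / 3.4 km = 4.6°C/km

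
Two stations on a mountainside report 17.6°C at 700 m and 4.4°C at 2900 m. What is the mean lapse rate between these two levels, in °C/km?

6°C/km

Γ = −ΔT/Δz = (17.6 − 4.4) / (2900 − 700) m
  = 13.2°C / 2.2 km = 6°C/km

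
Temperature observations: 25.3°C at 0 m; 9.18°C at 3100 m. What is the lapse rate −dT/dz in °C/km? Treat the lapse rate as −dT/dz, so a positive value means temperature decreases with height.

Γ = −ΔT/Δz = (25.3 − 9.18) / (3100 − 0) m
  = 16.12°C / 3.1 km = 5.2°C/km

5.2°C/km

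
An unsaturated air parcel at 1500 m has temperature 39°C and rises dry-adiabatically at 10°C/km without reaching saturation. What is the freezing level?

Height above start = (39 − 0) / 10 = 3.9 km
Altitude = 1500 m + 3900 m = 5400 m

5400 m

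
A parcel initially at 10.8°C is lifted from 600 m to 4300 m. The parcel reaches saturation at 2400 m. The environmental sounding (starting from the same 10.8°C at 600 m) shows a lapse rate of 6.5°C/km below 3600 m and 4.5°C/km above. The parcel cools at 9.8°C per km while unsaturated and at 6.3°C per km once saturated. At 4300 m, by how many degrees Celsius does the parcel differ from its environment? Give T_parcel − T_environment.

Parcel:
  From 600 m to 2400 m (dry): cools by 9.8 × 1.8 = 17.64°C, giving -6.84°C.
  From 2400 m to 4300 m (saturated): cools by 6.3 × 1.9 = 11.97°C, giving -18.81°C.
Environment:
  From 600 m to 3600 m (environment, lower layer): cools by 6.5 × 3 = 19.5°C, giving -8.7°C.
  From 3600 m to 4300 m (environment, upper layer): cools by 4.5 × 0.7 = 3.15°C, giving -11.85°C.
T_parcel − T_env = -18.81 − (-11.85) = -6.96°C

-6.96°C (parcel cooler than environment)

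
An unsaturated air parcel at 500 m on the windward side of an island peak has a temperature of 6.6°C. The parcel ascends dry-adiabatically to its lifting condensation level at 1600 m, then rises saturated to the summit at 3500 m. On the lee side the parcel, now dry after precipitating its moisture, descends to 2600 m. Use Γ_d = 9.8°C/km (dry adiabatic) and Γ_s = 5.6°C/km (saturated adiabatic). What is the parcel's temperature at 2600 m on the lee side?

-6°C

Dry to 1600 m: -9.8 × 1.1 km = -10.78°C, so T = -4.18°C.
Saturated to 3500 m: -5.6 × 1.9 km = -10.64°C, so T = -14.82°C.
Dry descent to 2600 m: +9.8 × 0.9 km = +8.82°C, so T = -6°C.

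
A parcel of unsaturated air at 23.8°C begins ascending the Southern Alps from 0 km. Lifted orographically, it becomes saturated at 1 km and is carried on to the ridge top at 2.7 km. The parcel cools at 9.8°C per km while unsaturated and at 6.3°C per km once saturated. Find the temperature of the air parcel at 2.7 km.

From 0 m to 1000 m (dry): cools by 9.8 × 1 = 9.8°C, giving 14°C.
From 1000 m to 2700 m (saturated): cools by 6.3 × 1.7 = 10.71°C, giving 3.29°C.

3.29°C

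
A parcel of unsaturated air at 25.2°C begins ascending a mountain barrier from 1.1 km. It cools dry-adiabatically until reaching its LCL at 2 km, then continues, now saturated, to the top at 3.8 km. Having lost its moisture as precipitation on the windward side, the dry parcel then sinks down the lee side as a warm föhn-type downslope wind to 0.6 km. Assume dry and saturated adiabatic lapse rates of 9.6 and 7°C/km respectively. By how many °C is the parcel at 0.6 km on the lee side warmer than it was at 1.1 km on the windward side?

1100 → 2000 m (dry, 9.6°C/km): ΔT = -9.6 × 0.9 = -8.64°C → T = 16.56°C
2000 → 3800 m (saturated, 7°C/km): ΔT = -7 × 1.8 = -12.6°C → T = 3.96°C
3800 → 600 m (dry descent, 9.6°C/km): ΔT = +9.6 × 3.2 = +30.72°C → T = 34.68°C
Net change vs windward start: 34.68 − 25.2 = +9.48°C

+9.48°C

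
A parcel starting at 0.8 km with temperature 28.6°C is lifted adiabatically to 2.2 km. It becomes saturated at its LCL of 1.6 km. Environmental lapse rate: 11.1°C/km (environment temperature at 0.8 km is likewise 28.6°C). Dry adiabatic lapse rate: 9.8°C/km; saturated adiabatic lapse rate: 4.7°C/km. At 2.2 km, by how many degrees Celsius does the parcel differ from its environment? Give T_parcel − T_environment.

Parcel:
  800–1600 m, dry: Δz = 0.8 km ⇒ ΔT = -7.84°C; T = 20.76°C
  1600–2200 m, saturated: Δz = 0.6 km ⇒ ΔT = -2.82°C; T = 17.94°C
Environment:
  800–2200 m, environment: Δz = 1.4 km ⇒ ΔT = -15.54°C; T = 13.06°C
T_parcel − T_env = 17.94 − 13.06 = +4.88°C

+4.88°C (parcel warmer than environment)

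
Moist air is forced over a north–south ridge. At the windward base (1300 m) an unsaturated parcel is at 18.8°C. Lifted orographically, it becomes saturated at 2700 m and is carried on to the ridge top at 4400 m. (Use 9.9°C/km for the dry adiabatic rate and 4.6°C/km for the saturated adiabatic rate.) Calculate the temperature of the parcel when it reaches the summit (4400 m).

1300–2700 m, dry: Δz = 1.4 km ⇒ ΔT = -13.86°C; T = 4.94°C
2700–4400 m, saturated: Δz = 1.7 km ⇒ ΔT = -7.82°C; T = -2.88°C

-2.88°C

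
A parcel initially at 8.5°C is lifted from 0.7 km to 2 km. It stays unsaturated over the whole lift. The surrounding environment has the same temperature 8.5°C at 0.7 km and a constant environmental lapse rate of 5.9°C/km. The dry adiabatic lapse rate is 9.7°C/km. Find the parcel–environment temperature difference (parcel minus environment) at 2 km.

-4.94°C (parcel cooler than environment)

Parcel:
  Dry to 2000 m: -9.7 × 1.3 km = -12.61°C, so T = -4.11°C.
Environment:
  Environment to 2000 m: -5.9 × 1.3 km = -7.67°C, so T = 0.83°C.
T_parcel − T_env = -4.11 − 0.83 = -4.94°C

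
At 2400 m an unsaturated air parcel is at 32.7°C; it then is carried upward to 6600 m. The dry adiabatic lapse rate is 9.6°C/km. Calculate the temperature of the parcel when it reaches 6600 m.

2400 → 6600 m (dry adiabatic, 9.6°C/km): ΔT = -9.6 × 4.2 = -40.32°C → T = -7.62°C

-7.62°C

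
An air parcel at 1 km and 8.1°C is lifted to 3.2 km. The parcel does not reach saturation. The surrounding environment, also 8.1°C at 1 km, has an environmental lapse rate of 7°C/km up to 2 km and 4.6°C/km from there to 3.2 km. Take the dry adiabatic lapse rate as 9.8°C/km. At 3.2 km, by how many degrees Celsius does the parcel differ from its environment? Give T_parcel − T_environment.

Parcel:
  1000 → 3200 m (dry, 9.8°C/km): ΔT = -9.8 × 2.2 = -21.56°C → T = -13.46°C
Environment:
  1000 → 2000 m (environment, lower layer, 7°C/km): ΔT = -7 × 1 = -7°C → T = 1.1°C
  2000 → 3200 m (environment, upper layer, 4.6°C/km): ΔT = -4.6 × 1.2 = -5.52°C → T = -4.42°C
T_parcel − T_env = -13.46 − (-4.42) = -9.04°C

-9.04°C (parcel cooler than environment)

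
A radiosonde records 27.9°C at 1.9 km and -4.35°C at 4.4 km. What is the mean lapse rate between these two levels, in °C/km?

Γ = −ΔT/Δz = (27.9 − (-4.35)) / (4400 − 1900) m
  = 32.25°C / 2.5 km = 12.9°C/km

12.9°C/km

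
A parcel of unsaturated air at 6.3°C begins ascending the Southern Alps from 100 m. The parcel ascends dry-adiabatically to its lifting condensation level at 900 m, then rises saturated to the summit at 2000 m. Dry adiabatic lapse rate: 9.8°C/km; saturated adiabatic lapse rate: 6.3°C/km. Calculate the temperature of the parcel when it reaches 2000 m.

From 100 m to 900 m (dry): cools by 9.8 × 0.8 = 7.84°C, giving -1.54°C.
From 900 m to 2000 m (saturated): cools by 6.3 × 1.1 = 6.93°C, giving -8.47°C.

-8.47°C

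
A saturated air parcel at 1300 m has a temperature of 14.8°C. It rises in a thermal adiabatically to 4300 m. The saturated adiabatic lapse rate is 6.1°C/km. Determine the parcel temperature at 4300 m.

From 1300 m to 4300 m (saturated adiabatic): cools by 6.1 × 3 = 18.3°C, giving -3.5°C.

-3.5°C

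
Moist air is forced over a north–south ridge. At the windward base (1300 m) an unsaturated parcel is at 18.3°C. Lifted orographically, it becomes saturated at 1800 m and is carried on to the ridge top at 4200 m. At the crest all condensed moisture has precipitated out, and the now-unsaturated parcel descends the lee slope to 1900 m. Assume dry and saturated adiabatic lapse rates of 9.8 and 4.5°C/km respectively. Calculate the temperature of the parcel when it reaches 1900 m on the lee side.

1300–1800 m, dry: Δz = 0.5 km ⇒ ΔT = -4.9°C; T = 13.4°C
1800–4200 m, saturated: Δz = 2.4 km ⇒ ΔT = -10.8°C; T = 2.6°C
4200–1900 m, dry descent: Δz = 2.3 km ⇒ ΔT = +22.54°C; T = 25.14°C

25.14°C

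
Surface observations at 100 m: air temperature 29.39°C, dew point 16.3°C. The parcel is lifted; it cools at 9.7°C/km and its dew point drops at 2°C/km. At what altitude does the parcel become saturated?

T and T_d converge at 9.7 − 2 = 7.7°C per km
Height above start = (29.39 − 16.3) / 7.7 = 1.7 km
LCL altitude = 100 m + 1700 m = 1800 m

1800 m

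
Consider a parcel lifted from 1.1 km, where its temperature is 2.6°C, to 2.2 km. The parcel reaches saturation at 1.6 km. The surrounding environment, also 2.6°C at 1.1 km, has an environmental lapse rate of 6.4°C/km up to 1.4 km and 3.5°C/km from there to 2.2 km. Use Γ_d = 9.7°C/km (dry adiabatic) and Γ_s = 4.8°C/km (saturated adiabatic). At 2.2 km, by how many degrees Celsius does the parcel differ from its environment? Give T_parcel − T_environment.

Parcel:
  1100–1600 m, dry: Δz = 0.5 km ⇒ ΔT = -4.85°C; T = -2.25°C
  1600–2200 m, saturated: Δz = 0.6 km ⇒ ΔT = -2.88°C; T = -5.13°C
Environment:
  1100–1400 m, environment, lower layer: Δz = 0.3 km ⇒ ΔT = -1.92°C; T = 0.68°C
  1400–2200 m, environment, upper layer: Δz = 0.8 km ⇒ ΔT = -2.8°C; T = -2.12°C
T_parcel − T_env = -5.13 − (-2.12) = -3.01°C

-3.01°C (parcel cooler than environment)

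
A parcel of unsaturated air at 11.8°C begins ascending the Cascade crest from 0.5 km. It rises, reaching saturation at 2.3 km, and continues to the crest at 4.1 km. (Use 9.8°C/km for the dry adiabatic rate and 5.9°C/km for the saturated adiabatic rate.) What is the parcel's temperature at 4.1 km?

From 500 m to 2300 m (dry): cools by 9.8 × 1.8 = 17.64°C, giving -5.84°C.
From 2300 m to 4100 m (saturated): cools by 5.9 × 1.8 = 10.62°C, giving -16.46°C.

-16.46°C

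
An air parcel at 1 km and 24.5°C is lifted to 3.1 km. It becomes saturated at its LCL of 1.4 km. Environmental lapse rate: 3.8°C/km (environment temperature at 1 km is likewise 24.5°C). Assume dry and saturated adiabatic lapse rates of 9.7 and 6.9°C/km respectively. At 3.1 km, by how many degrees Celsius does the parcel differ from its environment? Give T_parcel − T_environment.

Parcel:
  From 1000 m to 1400 m (dry): cools by 9.7 × 0.4 = 3.88°C, giving 20.62°C.
  From 1400 m to 3100 m (saturated): cools by 6.9 × 1.7 = 11.73°C, giving 8.89°C.
Environment:
  From 1000 m to 3100 m (environment): cools by 3.8 × 2.1 = 7.98°C, giving 16.52°C.
T_parcel − T_env = 8.89 − 16.52 = -7.63°C

-7.63°C (parcel cooler than environment)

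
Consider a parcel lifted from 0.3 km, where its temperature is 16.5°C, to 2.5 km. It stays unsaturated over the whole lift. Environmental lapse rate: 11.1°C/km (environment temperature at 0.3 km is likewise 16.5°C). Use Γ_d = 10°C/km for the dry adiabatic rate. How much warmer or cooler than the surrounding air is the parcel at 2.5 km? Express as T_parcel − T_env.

Parcel:
  Dry to 2500 m: -10 × 2.2 km = -22°C, so T = -5.5°C.
Environment:
  Environment to 2500 m: -11.1 × 2.2 km = -24.42°C, so T = -7.92°C.
T_parcel − T_env = -5.5 − (-7.92) = +2.42°C

+2.42°C (parcel warmer than environment)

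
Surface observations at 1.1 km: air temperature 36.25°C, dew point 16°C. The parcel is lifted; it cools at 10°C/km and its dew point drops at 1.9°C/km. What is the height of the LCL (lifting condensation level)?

3.6 km

T and T_d converge at 10 − 1.9 = 8.1°C per km
Height above start = (36.25 − 16) / 8.1 = 2.5 km
LCL altitude = 1100 m + 2500 m = 3600 m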